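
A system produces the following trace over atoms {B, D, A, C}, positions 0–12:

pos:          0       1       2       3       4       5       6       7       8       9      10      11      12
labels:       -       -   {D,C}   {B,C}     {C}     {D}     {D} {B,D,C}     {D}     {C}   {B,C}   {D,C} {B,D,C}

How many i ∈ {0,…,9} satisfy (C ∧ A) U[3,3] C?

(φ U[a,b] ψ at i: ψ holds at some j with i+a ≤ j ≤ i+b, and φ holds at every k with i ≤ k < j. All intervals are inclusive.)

0

Evaluate at each i in [0,9]:
  i=0: ✗ (lhs fails at k=0 before rhs at j=3)
  i=1: ✗ (lhs fails at k=1 before rhs at j=4)
  i=2: ✗ (no rhs in [5,5])
  i=3: ✗ (no rhs in [6,6])
  i=4: ✗ (lhs fails at k=4 before rhs at j=7)
  i=5: ✗ (no rhs in [8,8])
  i=6: ✗ (lhs fails at k=6 before rhs at j=9)
  i=7: ✗ (lhs fails at k=7 before rhs at j=10)
  i=8: ✗ (lhs fails at k=8 before rhs at j=11)
  i=9: ✗ (lhs fails at k=9 before rhs at j=12)
Positions where it holds: {} → 0.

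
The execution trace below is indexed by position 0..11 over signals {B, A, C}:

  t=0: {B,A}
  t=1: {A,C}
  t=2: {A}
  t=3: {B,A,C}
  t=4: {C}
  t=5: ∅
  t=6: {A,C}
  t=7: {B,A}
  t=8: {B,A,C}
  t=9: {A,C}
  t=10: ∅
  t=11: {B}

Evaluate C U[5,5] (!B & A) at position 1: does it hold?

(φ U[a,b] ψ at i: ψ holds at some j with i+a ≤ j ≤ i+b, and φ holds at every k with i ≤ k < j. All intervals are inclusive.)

Need some j in [6,6] with (!B & A), and C at every k in [1,j-1].
  j=6: (!B & A) holds, but C fails at k=2 → not this j.
No j in the window works → until fails.

Does not hold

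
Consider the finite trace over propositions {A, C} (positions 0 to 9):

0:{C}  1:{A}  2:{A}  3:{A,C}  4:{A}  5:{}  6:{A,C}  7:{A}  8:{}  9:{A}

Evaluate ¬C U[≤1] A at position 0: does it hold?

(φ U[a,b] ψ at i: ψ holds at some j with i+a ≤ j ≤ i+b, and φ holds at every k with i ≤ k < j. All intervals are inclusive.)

Need some j in [0,1] with A, and ¬C at every k in [0,j-1].
  j=0: A false.
  j=1: A holds, but ¬C fails at k=0 → not this j.
No j in the window works → until fails.

Does not hold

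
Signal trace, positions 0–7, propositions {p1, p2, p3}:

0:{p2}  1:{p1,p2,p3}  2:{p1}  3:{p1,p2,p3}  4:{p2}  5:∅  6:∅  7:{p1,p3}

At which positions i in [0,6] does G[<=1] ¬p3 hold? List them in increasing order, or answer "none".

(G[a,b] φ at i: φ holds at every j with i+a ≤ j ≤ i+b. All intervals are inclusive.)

Evaluate at each i in [0,6]:
  i=0: ✗ (fails at j=1)
  i=1: ✗ (fails at j=1)
  i=2: ✗ (fails at j=3)
  i=3: ✗ (fails at j=3)
  i=4: ✓ (all of [4,5])
  i=5: ✓ (all of [5,6])
  i=6: ✗ (fails at j=7)

4, 5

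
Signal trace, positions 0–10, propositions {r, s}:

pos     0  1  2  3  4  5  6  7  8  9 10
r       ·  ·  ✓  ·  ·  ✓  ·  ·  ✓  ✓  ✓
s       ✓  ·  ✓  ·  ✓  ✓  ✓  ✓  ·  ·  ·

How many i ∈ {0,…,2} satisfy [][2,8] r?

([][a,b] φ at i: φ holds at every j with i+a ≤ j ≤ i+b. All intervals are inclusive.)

Evaluate at each i in [0,2]:
  i=0: ✗ (fails at j=3)
  i=1: ✗ (fails at j=3)
  i=2: ✗ (fails at j=4)
Positions where it holds: {} → 0.

0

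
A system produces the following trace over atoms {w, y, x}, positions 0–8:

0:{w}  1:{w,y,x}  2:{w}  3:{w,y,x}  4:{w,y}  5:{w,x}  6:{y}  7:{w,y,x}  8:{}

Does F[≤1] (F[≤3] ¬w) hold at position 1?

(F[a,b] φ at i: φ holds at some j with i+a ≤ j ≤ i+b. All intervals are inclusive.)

Check F[≤3] ¬w at each j in [1,2]:
  j=1: fails (none in [1,4])
  j=2: fails (none in [2,5])
No position in the window satisfies it → formula fails.

No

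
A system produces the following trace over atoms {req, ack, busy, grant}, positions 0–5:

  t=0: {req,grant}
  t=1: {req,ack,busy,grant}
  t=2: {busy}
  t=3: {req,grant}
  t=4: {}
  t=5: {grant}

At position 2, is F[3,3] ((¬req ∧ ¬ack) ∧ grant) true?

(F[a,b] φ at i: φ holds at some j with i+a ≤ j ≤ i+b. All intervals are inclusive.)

Holds

Check ((¬req ∧ ¬ack) ∧ grant) at each j in [5,5]:
  j=5: true
Found at j=5 → formula holds.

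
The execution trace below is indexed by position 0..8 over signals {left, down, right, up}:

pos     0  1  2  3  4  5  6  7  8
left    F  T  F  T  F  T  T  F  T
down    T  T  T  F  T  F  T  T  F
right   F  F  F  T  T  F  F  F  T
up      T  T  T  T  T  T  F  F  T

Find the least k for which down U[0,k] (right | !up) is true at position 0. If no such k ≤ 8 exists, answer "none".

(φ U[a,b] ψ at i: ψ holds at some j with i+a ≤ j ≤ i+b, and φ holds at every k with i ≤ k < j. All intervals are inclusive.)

Need earliest j ≥ 0 with (right | !up), and down at every k in [0,j-1].
  j=0: rhs fails.
  j=1: rhs fails.
  j=2: rhs fails.
  j=3: rhs holds; lhs holds on [0,2]. k = 3.

3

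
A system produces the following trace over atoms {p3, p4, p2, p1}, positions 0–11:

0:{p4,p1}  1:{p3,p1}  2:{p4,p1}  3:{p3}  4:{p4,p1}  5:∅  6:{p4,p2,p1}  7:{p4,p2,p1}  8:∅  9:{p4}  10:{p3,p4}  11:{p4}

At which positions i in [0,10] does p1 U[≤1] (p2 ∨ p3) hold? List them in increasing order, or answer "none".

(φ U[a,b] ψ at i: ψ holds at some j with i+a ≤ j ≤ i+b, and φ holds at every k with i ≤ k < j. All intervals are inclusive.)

0, 1, 2, 3, 6, 7, 10

Evaluate at each i in [0,10]:
  i=0: ✓ (rhs at j=1; lhs holds on [0,0])
  i=1: ✓ (rhs at j=1)
  i=2: ✓ (rhs at j=3; lhs holds on [2,2])
  i=3: ✓ (rhs at j=3)
  i=4: ✗ (no rhs in [4,5])
  i=5: ✗ (lhs fails at k=5 before rhs at j=6)
  i=6: ✓ (rhs at j=6)
  i=7: ✓ (rhs at j=7)
  i=8: ✗ (no rhs in [8,9])
  i=9: ✗ (lhs fails at k=9 before rhs at j=10)
  i=10: ✓ (rhs at j=10)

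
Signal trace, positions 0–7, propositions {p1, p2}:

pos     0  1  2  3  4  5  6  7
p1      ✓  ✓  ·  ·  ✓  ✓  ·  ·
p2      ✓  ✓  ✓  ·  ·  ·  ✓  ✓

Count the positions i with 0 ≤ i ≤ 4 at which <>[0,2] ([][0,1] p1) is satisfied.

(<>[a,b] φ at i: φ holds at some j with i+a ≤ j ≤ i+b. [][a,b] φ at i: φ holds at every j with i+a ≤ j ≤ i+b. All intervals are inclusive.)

Evaluate at each i in [0,4]:
  i=0: ✓ (witness j=0)
  i=1: ✗ (none in [1,3])
  i=2: ✓ (witness j=4)
  i=3: ✓ (witness j=4)
  i=4: ✓ (witness j=4)
Positions where it holds: {0, 2, 3, 4} → 4.

4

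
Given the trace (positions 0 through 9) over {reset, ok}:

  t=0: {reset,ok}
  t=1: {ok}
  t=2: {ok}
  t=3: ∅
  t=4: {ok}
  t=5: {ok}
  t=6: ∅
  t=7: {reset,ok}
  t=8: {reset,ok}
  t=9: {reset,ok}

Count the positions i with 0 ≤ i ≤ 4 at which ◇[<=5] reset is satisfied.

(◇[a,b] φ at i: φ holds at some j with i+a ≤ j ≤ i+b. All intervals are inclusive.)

4

Evaluate at each i in [0,4]:
  i=0: ✓ (witness j=0)
  i=1: ✗ (none in [1,6])
  i=2: ✓ (witness j=7)
  i=3: ✓ (witness j=7)
  i=4: ✓ (witness j=7)
Positions where it holds: {0, 2, 3, 4} → 4.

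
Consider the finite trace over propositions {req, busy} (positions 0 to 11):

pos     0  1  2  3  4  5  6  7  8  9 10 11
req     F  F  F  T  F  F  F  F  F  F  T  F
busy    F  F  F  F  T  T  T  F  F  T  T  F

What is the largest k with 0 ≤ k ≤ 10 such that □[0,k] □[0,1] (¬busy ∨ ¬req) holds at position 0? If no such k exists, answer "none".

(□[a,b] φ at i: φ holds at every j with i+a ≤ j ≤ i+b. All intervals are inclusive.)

□[0,1] (¬busy ∨ ¬req) must hold from j=0 onward; find where it first fails.
  j=0: holds
  j=1: holds
  j=2: holds
  j=3: holds
  j=4: holds
  j=5: holds
  j=6: holds
  j=7: holds
  j=8: holds
  j=9: fails
Holds on [0,8], so largest k = 8.

8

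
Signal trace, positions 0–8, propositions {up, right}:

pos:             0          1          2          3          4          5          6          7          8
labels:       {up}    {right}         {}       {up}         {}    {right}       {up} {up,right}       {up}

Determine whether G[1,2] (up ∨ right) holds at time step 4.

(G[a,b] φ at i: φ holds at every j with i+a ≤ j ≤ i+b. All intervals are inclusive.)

Check (up ∨ right) at every j in [5,6]:
  j=5: true
  j=6: true
All positions satisfy it → formula holds.

True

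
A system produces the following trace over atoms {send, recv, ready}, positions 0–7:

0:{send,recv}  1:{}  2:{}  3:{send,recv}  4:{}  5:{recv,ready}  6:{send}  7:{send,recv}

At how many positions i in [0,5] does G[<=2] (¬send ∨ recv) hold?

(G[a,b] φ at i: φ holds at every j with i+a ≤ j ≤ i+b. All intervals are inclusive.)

Evaluate at each i in [0,5]:
  i=0: ✓ (all of [0,2])
  i=1: ✓ (all of [1,3])
  i=2: ✓ (all of [2,4])
  i=3: ✓ (all of [3,5])
  i=4: ✗ (fails at j=6)
  i=5: ✗ (fails at j=6)
Positions where it holds: {0, 1, 2, 3} → 4.

4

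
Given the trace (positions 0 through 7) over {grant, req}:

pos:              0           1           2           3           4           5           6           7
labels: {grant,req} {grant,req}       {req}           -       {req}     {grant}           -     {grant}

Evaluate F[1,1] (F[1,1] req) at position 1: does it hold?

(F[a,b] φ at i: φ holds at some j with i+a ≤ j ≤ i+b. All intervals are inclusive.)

Check F[1,1] req at each j in [2,2]:
  j=2: fails (none in [3,3])
No position in the window satisfies it → formula fails.

No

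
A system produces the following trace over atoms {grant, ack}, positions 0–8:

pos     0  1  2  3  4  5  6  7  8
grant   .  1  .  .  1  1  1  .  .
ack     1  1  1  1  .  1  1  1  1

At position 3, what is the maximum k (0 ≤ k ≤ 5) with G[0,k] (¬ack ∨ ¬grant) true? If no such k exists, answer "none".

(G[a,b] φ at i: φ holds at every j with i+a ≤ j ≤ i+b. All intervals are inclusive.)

1

(¬ack ∨ ¬grant) must hold from j=3 onward; find where it first fails.
  j=3: holds
  j=4: holds
  j=5: fails
Holds on [3,4], so largest k = 1.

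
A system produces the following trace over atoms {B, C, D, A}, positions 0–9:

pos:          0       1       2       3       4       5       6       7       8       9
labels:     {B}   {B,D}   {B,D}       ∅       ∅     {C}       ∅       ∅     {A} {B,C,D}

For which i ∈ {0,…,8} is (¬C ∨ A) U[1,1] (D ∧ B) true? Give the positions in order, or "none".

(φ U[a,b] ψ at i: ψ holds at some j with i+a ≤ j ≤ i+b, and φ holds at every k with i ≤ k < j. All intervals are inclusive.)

Evaluate at each i in [0,8]:
  i=0: ✓ (rhs at j=1; lhs holds on [0,0])
  i=1: ✓ (rhs at j=2; lhs holds on [1,1])
  i=2: ✗ (no rhs in [3,3])
  i=3: ✗ (no rhs in [4,4])
  i=4: ✗ (no rhs in [5,5])
  i=5: ✗ (no rhs in [6,6])
  i=6: ✗ (no rhs in [7,7])
  i=7: ✗ (no rhs in [8,8])
  i=8: ✓ (rhs at j=9; lhs holds on [8,8])

0, 1, 8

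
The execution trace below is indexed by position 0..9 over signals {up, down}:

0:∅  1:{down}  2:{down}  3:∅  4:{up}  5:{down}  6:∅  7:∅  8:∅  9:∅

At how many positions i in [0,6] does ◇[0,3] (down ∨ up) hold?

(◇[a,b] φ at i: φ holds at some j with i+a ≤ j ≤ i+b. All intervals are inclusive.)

Evaluate at each i in [0,6]:
  i=0: ✓ (witness j=1)
  i=1: ✓ (witness j=1)
  i=2: ✓ (witness j=2)
  i=3: ✓ (witness j=4)
  i=4: ✓ (witness j=4)
  i=5: ✓ (witness j=5)
  i=6: ✗ (none in [6,9])
Positions where it holds: {0, 1, 2, 3, 4, 5} → 6.

6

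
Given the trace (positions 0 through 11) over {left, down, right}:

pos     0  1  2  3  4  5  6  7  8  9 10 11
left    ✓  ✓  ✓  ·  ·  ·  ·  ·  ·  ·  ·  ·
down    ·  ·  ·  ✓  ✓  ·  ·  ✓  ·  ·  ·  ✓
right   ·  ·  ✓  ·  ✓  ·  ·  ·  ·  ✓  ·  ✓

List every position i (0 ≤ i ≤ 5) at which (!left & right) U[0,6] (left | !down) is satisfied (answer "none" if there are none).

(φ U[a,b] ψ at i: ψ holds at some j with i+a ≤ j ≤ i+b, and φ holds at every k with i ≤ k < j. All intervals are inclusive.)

0, 1, 2, 4, 5

Evaluate at each i in [0,5]:
  i=0: ✓ (rhs at j=0)
  i=1: ✓ (rhs at j=1)
  i=2: ✓ (rhs at j=2)
  i=3: ✗ (lhs fails at k=3 before rhs at j=5)
  i=4: ✓ (rhs at j=5; lhs holds on [4,4])
  i=5: ✓ (rhs at j=5)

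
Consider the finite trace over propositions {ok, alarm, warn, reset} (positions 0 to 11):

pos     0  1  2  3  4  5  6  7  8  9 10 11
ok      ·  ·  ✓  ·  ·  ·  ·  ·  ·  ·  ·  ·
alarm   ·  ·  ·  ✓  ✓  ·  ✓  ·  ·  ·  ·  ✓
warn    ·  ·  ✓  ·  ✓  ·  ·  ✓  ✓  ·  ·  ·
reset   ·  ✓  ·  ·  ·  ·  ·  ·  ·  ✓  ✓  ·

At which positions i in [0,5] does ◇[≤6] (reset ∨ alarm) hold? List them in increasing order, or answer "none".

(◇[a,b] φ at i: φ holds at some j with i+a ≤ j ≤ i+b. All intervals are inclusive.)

0, 1, 2, 3, 4, 5

Evaluate at each i in [0,5]:
  i=0: ✓ (witness j=1)
  i=1: ✓ (witness j=1)
  i=2: ✓ (witness j=3)
  i=3: ✓ (witness j=3)
  i=4: ✓ (witness j=4)
  i=5: ✓ (witness j=6)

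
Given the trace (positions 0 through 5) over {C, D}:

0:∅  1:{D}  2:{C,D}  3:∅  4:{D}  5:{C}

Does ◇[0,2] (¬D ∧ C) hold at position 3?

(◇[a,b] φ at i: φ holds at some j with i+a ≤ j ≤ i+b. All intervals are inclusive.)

Holds

Check (¬D ∧ C) at each j in [3,5]:
  j=3: false
  j=4: false
  j=5: true
Found at j=5 → formula holds.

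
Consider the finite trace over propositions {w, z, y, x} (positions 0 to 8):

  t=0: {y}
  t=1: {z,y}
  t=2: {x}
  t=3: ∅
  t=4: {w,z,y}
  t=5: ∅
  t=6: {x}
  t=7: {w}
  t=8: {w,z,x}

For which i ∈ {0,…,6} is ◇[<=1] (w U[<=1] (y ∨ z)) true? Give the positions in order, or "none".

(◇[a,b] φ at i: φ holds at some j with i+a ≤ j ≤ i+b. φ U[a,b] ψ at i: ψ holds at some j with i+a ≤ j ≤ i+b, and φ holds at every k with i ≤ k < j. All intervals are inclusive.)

0, 1, 3, 4, 6

Evaluate at each i in [0,6]:
  i=0: ✓ (witness j=0)
  i=1: ✓ (witness j=1)
  i=2: ✗ (none in [2,3])
  i=3: ✓ (witness j=4)
  i=4: ✓ (witness j=4)
  i=5: ✗ (none in [5,6])
  i=6: ✓ (witness j=7)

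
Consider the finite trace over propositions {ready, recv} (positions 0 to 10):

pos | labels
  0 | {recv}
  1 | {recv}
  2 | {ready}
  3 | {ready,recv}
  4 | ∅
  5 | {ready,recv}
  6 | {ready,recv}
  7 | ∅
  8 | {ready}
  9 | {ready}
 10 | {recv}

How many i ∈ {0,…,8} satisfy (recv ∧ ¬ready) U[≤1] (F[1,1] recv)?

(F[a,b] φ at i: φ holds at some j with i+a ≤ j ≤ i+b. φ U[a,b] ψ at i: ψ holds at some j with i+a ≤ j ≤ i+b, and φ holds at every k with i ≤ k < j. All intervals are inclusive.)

5

Evaluate at each i in [0,8]:
  i=0: ✓ (rhs at j=0)
  i=1: ✓ (rhs at j=2; lhs holds on [1,1])
  i=2: ✓ (rhs at j=2)
  i=3: ✗ (lhs fails at k=3 before rhs at j=4)
  i=4: ✓ (rhs at j=4)
  i=5: ✓ (rhs at j=5)
  i=6: ✗ (no rhs in [6,7])
  i=7: ✗ (no rhs in [7,8])
  i=8: ✗ (lhs fails at k=8 before rhs at j=9)
Positions where it holds: {0, 1, 2, 4, 5} → 5.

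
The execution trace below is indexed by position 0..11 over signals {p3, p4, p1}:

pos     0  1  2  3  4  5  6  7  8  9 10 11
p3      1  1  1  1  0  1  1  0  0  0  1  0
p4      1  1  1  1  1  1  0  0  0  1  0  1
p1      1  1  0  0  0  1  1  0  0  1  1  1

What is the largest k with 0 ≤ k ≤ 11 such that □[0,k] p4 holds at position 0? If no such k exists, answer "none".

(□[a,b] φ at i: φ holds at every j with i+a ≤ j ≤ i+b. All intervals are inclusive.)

p4 must hold from j=0 onward; find where it first fails.
  j=0: holds
  j=1: holds
  j=2: holds
  j=3: holds
  j=4: holds
  j=5: holds
  j=6: fails
Holds on [0,5], so largest k = 5.

5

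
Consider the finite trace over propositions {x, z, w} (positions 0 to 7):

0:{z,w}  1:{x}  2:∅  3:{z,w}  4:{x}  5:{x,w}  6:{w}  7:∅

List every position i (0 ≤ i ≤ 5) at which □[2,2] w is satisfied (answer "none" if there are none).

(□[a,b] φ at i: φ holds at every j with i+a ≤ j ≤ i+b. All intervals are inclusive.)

Evaluate at each i in [0,5]:
  i=0: ✗ (fails at j=2)
  i=1: ✓ (all of [3,3])
  i=2: ✗ (fails at j=4)
  i=3: ✓ (all of [5,5])
  i=4: ✓ (all of [6,6])
  i=5: ✗ (fails at j=7)

1, 3, 4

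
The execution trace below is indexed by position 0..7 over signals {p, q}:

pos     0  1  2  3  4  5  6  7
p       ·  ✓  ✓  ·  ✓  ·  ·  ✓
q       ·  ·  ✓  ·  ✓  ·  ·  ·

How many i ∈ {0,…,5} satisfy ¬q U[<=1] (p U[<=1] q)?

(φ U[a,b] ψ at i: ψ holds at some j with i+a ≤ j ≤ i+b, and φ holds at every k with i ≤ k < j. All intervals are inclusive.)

5

Evaluate at each i in [0,5]:
  i=0: ✓ (rhs at j=1; lhs holds on [0,0])
  i=1: ✓ (rhs at j=1)
  i=2: ✓ (rhs at j=2)
  i=3: ✓ (rhs at j=4; lhs holds on [3,3])
  i=4: ✓ (rhs at j=4)
  i=5: ✗ (no rhs in [5,6])
Positions where it holds: {0, 1, 2, 3, 4} → 5.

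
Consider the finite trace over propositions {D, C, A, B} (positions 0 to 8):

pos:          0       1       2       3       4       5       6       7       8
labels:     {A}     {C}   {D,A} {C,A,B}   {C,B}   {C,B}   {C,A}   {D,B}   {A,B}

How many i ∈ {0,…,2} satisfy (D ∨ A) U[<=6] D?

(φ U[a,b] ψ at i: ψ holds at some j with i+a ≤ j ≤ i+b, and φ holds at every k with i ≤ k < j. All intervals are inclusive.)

1

Evaluate at each i in [0,2]:
  i=0: ✗ (lhs fails at k=1 before rhs at j=2)
  i=1: ✗ (lhs fails at k=1 before rhs at j=2)
  i=2: ✓ (rhs at j=2)
Positions where it holds: {2} → 1.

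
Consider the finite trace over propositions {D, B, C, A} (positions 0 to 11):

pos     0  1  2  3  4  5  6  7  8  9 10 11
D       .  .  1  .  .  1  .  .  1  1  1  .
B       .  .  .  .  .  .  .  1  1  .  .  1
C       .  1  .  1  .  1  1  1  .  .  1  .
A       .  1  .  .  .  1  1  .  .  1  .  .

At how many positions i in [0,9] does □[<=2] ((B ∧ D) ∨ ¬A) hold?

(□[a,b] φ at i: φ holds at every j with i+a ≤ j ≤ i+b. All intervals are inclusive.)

1

Evaluate at each i in [0,9]:
  i=0: ✗ (fails at j=1)
  i=1: ✗ (fails at j=1)
  i=2: ✓ (all of [2,4])
  i=3: ✗ (fails at j=5)
  i=4: ✗ (fails at j=5)
  i=5: ✗ (fails at j=5)
  i=6: ✗ (fails at j=6)
  i=7: ✗ (fails at j=9)
  i=8: ✗ (fails at j=9)
  i=9: ✗ (fails at j=9)
Positions where it holds: {2} → 1.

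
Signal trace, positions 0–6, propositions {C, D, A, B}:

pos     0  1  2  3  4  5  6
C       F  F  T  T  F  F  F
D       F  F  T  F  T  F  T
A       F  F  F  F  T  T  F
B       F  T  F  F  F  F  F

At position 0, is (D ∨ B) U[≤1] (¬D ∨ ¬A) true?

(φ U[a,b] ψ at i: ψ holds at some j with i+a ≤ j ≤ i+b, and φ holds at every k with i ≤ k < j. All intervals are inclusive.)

Need some j in [0,1] with (¬D ∨ ¬A), and (D ∨ B) at every k in [0,j-1].
  j=0: (¬D ∨ ¬A) holds; no prefix to check → satisfied.

Yes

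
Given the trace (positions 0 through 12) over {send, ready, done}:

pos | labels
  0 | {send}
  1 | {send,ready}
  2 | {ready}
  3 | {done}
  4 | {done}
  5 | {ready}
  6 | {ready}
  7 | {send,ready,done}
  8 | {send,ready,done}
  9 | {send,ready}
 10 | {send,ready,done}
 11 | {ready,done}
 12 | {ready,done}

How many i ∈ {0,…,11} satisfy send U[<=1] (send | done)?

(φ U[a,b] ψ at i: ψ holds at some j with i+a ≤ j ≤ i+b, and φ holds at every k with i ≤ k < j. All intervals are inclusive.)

Evaluate at each i in [0,11]:
  i=0: ✓ (rhs at j=0)
  i=1: ✓ (rhs at j=1)
  i=2: ✗ (lhs fails at k=2 before rhs at j=3)
  i=3: ✓ (rhs at j=3)
  i=4: ✓ (rhs at j=4)
  i=5: ✗ (no rhs in [5,6])
  i=6: ✗ (lhs fails at k=6 before rhs at j=7)
  i=7: ✓ (rhs at j=7)
  i=8: ✓ (rhs at j=8)
  i=9: ✓ (rhs at j=9)
  i=10: ✓ (rhs at j=10)
  i=11: ✓ (rhs at j=11)
Positions where it holds: {0, 1, 3, 4, 7, 8, 9, 10, 11} → 9.

9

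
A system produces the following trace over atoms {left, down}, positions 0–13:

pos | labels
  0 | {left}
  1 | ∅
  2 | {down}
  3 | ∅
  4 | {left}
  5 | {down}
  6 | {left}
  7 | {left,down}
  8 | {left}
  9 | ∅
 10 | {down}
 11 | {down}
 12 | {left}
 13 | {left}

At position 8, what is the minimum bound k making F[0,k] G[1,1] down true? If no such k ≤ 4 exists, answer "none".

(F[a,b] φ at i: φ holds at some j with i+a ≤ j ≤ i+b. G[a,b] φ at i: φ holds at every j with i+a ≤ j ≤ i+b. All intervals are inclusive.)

Scan j = 8,9,… for G[1,1] down:
  j=8: fails
  j=9: holds
First hit at j=9, so smallest k = 9-8 = 1.

1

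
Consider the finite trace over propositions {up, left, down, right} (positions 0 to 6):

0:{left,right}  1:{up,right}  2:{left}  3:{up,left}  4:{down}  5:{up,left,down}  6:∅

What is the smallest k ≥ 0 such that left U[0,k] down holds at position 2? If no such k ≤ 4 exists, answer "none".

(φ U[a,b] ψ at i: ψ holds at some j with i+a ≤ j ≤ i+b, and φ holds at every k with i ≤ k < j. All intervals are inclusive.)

Need earliest j ≥ 2 with down, and left at every k in [2,j-1].
  j=2: rhs fails.
  j=3: rhs fails.
  j=4: rhs holds; lhs holds on [2,3]. k = 2.

2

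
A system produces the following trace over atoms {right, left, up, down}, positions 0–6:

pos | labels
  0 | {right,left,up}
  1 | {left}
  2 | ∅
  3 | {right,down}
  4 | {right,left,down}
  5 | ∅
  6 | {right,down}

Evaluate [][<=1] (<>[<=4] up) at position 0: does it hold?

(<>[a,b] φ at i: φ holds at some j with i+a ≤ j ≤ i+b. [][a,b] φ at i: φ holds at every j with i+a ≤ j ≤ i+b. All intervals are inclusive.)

Check <>[<=4] up at every j in [0,1]:
  j=0: holds (witness at 0)
  j=1: fails (none in [1,5])
Fails at j=1 → formula fails.

Does not hold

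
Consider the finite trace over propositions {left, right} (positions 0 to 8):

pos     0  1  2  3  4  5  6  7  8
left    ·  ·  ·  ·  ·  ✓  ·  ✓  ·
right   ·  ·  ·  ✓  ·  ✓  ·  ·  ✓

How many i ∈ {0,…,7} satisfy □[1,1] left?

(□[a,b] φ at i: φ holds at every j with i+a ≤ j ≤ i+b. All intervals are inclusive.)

2

Evaluate at each i in [0,7]:
  i=0: ✗ (fails at j=1)
  i=1: ✗ (fails at j=2)
  i=2: ✗ (fails at j=3)
  i=3: ✗ (fails at j=4)
  i=4: ✓ (all of [5,5])
  i=5: ✗ (fails at j=6)
  i=6: ✓ (all of [7,7])
  i=7: ✗ (fails at j=8)
Positions where it holds: {4, 6} → 2.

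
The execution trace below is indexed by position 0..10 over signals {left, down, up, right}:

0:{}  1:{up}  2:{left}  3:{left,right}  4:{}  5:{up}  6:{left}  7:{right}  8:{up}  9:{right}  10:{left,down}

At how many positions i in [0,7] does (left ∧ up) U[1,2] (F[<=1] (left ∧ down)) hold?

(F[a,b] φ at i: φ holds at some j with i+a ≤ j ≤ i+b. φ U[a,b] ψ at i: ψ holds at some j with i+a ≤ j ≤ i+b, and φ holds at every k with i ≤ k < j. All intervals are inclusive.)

Evaluate at each i in [0,7]:
  i=0: ✗ (no rhs in [1,2])
  i=1: ✗ (no rhs in [2,3])
  i=2: ✗ (no rhs in [3,4])
  i=3: ✗ (no rhs in [4,5])
  i=4: ✗ (no rhs in [5,6])
  i=5: ✗ (no rhs in [6,7])
  i=6: ✗ (no rhs in [7,8])
  i=7: ✗ (lhs fails at k=7 before rhs at j=9)
Positions where it holds: {} → 0.

0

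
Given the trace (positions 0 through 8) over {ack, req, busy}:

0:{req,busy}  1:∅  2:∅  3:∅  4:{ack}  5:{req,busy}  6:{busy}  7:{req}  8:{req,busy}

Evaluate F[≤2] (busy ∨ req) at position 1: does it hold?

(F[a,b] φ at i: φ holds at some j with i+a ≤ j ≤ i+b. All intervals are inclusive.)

False

Check (busy ∨ req) at each j in [1,3]:
  j=1: false
  j=2: false
  j=3: false
No position in the window satisfies it → formula fails.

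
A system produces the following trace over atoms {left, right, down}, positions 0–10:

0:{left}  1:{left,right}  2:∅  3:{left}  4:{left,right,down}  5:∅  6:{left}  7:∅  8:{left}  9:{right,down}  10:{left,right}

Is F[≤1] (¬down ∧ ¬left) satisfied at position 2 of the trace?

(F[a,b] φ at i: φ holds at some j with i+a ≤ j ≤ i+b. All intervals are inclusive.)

Check (¬down ∧ ¬left) at each j in [2,3]:
  j=2: true
  j=3: false
Found at j=2 → formula holds.

True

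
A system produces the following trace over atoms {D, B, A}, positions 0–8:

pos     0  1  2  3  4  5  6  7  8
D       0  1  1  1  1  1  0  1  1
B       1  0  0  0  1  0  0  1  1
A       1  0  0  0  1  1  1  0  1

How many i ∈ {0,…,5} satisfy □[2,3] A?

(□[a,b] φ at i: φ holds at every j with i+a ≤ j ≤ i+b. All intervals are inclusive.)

Evaluate at each i in [0,5]:
  i=0: ✗ (fails at j=2)
  i=1: ✗ (fails at j=3)
  i=2: ✓ (all of [4,5])
  i=3: ✓ (all of [5,6])
  i=4: ✗ (fails at j=7)
  i=5: ✗ (fails at j=7)
Positions where it holds: {2, 3} → 2.

2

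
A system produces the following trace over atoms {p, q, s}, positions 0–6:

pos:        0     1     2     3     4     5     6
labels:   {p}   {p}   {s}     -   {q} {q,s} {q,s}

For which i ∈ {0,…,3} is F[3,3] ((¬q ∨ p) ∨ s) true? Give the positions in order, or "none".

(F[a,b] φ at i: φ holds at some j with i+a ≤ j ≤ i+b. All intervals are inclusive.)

Evaluate at each i in [0,3]:
  i=0: ✓ (witness j=3)
  i=1: ✗ (none in [4,4])
  i=2: ✓ (witness j=5)
  i=3: ✓ (witness j=6)

0, 2, 3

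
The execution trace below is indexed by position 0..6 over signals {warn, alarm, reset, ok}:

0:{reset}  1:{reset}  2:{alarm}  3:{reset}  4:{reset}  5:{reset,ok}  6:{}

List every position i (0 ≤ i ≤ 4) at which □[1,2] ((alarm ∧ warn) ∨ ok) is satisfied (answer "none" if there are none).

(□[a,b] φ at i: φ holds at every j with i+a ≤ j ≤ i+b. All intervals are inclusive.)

none

Evaluate at each i in [0,4]:
  i=0: ✗ (fails at j=1)
  i=1: ✗ (fails at j=2)
  i=2: ✗ (fails at j=3)
  i=3: ✗ (fails at j=4)
  i=4: ✗ (fails at j=6)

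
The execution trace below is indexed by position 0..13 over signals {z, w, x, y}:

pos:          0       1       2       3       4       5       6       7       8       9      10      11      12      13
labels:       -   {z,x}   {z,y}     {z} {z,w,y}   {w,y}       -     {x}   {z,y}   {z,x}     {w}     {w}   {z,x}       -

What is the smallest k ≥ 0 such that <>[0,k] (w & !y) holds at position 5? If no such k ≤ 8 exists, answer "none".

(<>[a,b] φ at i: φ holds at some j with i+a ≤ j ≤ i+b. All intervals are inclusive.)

Scan j = 5,6,… for (w & !y):
  j=5: fails
  j=6: fails
  j=7: fails
  j=8: fails
  j=9: fails
  j=10: holds
First hit at j=10, so smallest k = 10-5 = 5.

5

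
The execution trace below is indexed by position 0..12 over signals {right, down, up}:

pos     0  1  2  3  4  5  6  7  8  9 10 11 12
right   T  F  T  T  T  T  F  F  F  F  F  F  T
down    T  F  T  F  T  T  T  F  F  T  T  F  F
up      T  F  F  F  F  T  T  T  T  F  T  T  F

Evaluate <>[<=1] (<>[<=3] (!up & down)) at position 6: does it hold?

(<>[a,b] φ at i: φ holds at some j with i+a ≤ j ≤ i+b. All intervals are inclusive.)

Check <>[<=3] (!up & down) at each j in [6,7]:
  j=6: holds (witness at 9)
  j=7: holds (witness at 9)
Found at j=6 → formula holds.

Holds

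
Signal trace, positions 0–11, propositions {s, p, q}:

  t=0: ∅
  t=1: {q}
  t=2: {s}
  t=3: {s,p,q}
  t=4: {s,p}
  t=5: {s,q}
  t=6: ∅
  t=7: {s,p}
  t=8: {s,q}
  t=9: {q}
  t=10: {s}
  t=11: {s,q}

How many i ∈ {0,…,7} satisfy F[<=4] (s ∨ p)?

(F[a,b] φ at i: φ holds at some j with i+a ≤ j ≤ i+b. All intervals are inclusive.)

Evaluate at each i in [0,7]:
  i=0: ✓ (witness j=2)
  i=1: ✓ (witness j=2)
  i=2: ✓ (witness j=2)
  i=3: ✓ (witness j=3)
  i=4: ✓ (witness j=4)
  i=5: ✓ (witness j=5)
  i=6: ✓ (witness j=7)
  i=7: ✓ (witness j=7)
Positions where it holds: {0, 1, 2, 3, 4, 5, 6, 7} → 8.

8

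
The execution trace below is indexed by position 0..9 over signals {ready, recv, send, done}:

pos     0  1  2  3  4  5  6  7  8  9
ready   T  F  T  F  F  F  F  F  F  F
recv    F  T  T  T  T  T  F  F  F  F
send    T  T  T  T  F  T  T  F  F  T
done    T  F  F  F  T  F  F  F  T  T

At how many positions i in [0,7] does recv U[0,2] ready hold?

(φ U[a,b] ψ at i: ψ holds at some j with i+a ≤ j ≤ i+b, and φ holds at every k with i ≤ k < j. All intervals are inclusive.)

Evaluate at each i in [0,7]:
  i=0: ✓ (rhs at j=0)
  i=1: ✓ (rhs at j=2; lhs holds on [1,1])
  i=2: ✓ (rhs at j=2)
  i=3: ✗ (no rhs in [3,5])
  i=4: ✗ (no rhs in [4,6])
  i=5: ✗ (no rhs in [5,7])
  i=6: ✗ (no rhs in [6,8])
  i=7: ✗ (no rhs in [7,9])
Positions where it holds: {0, 1, 2} → 3.

3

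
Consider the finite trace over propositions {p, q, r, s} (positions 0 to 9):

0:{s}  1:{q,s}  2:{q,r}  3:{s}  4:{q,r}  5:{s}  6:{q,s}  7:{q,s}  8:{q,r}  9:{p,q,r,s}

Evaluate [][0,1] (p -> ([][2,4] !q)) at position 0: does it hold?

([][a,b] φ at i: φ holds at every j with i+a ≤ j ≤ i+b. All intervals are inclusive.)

Holds

Check (p -> ([][2,4] !q)) at every j in [0,1]:
  j=0: antecedent false → ✓
  j=1: antecedent false → ✓
All positions satisfy it → formula holds.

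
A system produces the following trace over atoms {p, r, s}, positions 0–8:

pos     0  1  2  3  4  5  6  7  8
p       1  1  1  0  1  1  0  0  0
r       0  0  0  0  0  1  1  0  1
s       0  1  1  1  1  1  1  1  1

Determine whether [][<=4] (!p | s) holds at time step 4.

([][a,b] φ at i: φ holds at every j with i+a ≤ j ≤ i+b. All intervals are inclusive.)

Check (!p | s) at every j in [4,8]:
  j=4: true
  j=5: true
  j=6: true
  j=7: true
  j=8: true
All positions satisfy it → formula holds.

Yes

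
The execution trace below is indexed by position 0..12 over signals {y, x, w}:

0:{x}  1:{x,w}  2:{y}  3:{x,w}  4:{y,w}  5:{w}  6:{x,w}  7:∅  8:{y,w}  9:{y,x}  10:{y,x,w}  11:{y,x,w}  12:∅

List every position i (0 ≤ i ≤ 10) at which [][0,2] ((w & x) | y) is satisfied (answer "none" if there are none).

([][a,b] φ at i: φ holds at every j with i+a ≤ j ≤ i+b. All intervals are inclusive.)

1, 2, 8, 9

Evaluate at each i in [0,10]:
  i=0: ✗ (fails at j=0)
  i=1: ✓ (all of [1,3])
  i=2: ✓ (all of [2,4])
  i=3: ✗ (fails at j=5)
  i=4: ✗ (fails at j=5)
  i=5: ✗ (fails at j=5)
  i=6: ✗ (fails at j=7)
  i=7: ✗ (fails at j=7)
  i=8: ✓ (all of [8,10])
  i=9: ✓ (all of [9,11])
  i=10: ✗ (fails at j=12)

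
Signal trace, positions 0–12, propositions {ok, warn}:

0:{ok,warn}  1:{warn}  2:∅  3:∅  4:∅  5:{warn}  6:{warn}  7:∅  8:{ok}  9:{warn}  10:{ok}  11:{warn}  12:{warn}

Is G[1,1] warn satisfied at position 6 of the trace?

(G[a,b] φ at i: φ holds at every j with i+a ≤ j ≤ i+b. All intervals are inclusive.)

Check warn at every j in [7,7]:
  j=7: false
Fails at j=7 → formula fails.

False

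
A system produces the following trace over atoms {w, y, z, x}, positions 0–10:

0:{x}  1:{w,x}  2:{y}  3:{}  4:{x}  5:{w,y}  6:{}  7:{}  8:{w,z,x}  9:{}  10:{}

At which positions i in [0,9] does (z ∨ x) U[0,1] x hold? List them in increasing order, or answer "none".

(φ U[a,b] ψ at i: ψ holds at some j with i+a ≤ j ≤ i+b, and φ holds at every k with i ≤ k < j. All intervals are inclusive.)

Evaluate at each i in [0,9]:
  i=0: ✓ (rhs at j=0)
  i=1: ✓ (rhs at j=1)
  i=2: ✗ (no rhs in [2,3])
  i=3: ✗ (lhs fails at k=3 before rhs at j=4)
  i=4: ✓ (rhs at j=4)
  i=5: ✗ (no rhs in [5,6])
  i=6: ✗ (no rhs in [6,7])
  i=7: ✗ (lhs fails at k=7 before rhs at j=8)
  i=8: ✓ (rhs at j=8)
  i=9: ✗ (no rhs in [9,10])

0, 1, 4, 8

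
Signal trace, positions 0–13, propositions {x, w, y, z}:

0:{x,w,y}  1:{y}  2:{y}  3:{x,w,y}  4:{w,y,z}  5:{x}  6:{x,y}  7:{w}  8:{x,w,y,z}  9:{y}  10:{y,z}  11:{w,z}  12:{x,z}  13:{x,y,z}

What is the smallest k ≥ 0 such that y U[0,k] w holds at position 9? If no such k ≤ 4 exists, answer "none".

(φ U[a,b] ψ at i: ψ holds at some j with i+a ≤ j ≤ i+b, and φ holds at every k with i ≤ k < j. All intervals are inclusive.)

2

Need earliest j ≥ 9 with w, and y at every k in [9,j-1].
  j=9: rhs fails.
  j=10: rhs fails.
  j=11: rhs holds; lhs holds on [9,10]. k = 2.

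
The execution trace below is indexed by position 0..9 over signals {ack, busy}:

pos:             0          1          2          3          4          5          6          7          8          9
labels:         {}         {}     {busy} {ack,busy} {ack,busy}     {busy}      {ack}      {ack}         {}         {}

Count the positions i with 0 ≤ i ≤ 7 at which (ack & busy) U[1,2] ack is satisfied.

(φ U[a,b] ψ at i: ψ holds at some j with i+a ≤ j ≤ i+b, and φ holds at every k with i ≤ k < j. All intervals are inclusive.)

1

Evaluate at each i in [0,7]:
  i=0: ✗ (no rhs in [1,2])
  i=1: ✗ (lhs fails at k=1 before rhs at j=3)
  i=2: ✗ (lhs fails at k=2 before rhs at j=3)
  i=3: ✓ (rhs at j=4; lhs holds on [3,3])
  i=4: ✗ (lhs fails at k=5 before rhs at j=6)
  i=5: ✗ (lhs fails at k=5 before rhs at j=6)
  i=6: ✗ (lhs fails at k=6 before rhs at j=7)
  i=7: ✗ (no rhs in [8,9])
Positions where it holds: {3} → 1.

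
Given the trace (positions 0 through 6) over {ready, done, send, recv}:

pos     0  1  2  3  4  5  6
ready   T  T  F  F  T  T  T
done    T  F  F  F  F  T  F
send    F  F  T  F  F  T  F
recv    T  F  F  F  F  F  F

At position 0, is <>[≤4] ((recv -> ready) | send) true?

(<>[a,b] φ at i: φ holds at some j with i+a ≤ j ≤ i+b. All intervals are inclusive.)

Check ((recv -> ready) | send) at each j in [0,4]:
  j=0: true
  j=1: true
  j=2: true
  j=3: true
  j=4: true
Found at j=0 → formula holds.

Yes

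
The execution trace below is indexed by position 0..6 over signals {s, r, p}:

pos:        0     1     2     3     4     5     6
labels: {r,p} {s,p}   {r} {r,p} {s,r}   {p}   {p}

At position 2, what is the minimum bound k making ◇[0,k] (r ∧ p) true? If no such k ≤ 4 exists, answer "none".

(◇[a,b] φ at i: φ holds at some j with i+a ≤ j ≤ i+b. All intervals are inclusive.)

Scan j = 2,3,… for (r ∧ p):
  j=2: fails
  j=3: holds
First hit at j=3, so smallest k = 3-2 = 1.

1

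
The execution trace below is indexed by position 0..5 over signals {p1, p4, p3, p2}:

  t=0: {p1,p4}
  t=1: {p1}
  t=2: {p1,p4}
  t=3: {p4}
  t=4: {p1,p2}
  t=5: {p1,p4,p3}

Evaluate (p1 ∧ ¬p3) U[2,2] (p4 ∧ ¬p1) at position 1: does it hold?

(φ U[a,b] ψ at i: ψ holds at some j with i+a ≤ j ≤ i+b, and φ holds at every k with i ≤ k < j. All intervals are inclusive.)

Need some j in [3,3] with (p4 ∧ ¬p1), and (p1 ∧ ¬p3) at every k in [1,j-1].
  j=3: (p4 ∧ ¬p1) holds; (p1 ∧ ¬p3) holds at every k in [1,2] → satisfied.

Holds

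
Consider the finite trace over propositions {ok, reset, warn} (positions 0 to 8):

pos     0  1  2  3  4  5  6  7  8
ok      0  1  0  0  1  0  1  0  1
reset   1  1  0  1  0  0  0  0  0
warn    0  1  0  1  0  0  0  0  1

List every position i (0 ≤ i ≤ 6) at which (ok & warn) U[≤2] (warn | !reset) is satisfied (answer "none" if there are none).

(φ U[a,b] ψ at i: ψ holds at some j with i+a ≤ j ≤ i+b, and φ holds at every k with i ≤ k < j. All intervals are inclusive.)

Evaluate at each i in [0,6]:
  i=0: ✗ (lhs fails at k=0 before rhs at j=1)
  i=1: ✓ (rhs at j=1)
  i=2: ✓ (rhs at j=2)
  i=3: ✓ (rhs at j=3)
  i=4: ✓ (rhs at j=4)
  i=5: ✓ (rhs at j=5)
  i=6: ✓ (rhs at j=6)

1, 2, 3, 4, 5, 6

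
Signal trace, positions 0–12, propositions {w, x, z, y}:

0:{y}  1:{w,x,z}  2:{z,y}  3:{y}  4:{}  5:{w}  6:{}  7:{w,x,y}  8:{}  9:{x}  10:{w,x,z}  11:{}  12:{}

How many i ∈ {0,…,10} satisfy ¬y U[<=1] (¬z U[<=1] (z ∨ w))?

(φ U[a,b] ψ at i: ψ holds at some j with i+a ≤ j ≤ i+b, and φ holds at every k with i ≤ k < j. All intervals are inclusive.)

Evaluate at each i in [0,10]:
  i=0: ✓ (rhs at j=0)
  i=1: ✓ (rhs at j=1)
  i=2: ✓ (rhs at j=2)
  i=3: ✗ (lhs fails at k=3 before rhs at j=4)
  i=4: ✓ (rhs at j=4)
  i=5: ✓ (rhs at j=5)
  i=6: ✓ (rhs at j=6)
  i=7: ✓ (rhs at j=7)
  i=8: ✓ (rhs at j=9; lhs holds on [8,8])
  i=9: ✓ (rhs at j=9)
  i=10: ✓ (rhs at j=10)
Positions where it holds: {0, 1, 2, 4, 5, 6, 7, 8, 9, 10} → 10.

10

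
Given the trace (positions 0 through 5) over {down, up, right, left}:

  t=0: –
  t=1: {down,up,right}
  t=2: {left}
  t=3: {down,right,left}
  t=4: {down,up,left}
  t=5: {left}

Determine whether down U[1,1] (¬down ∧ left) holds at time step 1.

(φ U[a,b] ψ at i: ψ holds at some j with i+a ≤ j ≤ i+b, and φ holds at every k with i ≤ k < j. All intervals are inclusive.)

True

Need some j in [2,2] with (¬down ∧ left), and down at every k in [1,j-1].
  j=2: (¬down ∧ left) holds; down holds at every k in [1,1] → satisfied.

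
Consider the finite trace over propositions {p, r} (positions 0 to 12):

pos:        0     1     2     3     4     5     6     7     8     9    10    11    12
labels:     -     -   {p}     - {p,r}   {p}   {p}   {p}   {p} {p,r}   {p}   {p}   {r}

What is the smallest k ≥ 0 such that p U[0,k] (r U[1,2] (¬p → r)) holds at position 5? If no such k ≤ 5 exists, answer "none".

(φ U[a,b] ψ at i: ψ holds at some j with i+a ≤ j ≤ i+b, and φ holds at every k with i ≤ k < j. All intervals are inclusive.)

Need earliest j ≥ 5 with (r U[1,2] (¬p → r)), and p at every k in [5,j-1].
  j=5: rhs fails.
  j=6: rhs fails.
  j=7: rhs fails.
  j=8: rhs fails.
  j=9: rhs holds; lhs holds on [5,8]. k = 4.

4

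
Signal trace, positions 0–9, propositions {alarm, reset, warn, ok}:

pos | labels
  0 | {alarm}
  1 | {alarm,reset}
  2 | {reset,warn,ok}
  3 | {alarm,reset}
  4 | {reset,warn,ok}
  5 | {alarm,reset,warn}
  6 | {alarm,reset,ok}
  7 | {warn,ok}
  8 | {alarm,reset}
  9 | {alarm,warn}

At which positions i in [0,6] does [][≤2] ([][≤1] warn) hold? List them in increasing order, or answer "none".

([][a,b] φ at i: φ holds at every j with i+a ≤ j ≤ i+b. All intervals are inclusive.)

Evaluate at each i in [0,6]:
  i=0: ✗ (fails at j=0)
  i=1: ✗ (fails at j=1)
  i=2: ✗ (fails at j=2)
  i=3: ✗ (fails at j=3)
  i=4: ✗ (fails at j=5)
  i=5: ✗ (fails at j=5)
  i=6: ✗ (fails at j=6)

none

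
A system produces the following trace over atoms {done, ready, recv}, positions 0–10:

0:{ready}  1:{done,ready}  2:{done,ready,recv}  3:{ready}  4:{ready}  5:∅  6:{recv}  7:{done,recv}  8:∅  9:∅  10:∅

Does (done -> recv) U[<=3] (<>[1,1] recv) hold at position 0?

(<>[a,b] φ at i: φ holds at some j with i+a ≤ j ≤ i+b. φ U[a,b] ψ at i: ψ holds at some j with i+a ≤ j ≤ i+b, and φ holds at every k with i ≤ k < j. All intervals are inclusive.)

Holds

Need some j in [0,3] with <>[1,1] recv, and (done -> recv) at every k in [0,j-1].
  j=0: <>[1,1] recv — fails (none in [1,1]).
  j=1: <>[1,1] recv holds; (done -> recv) holds at every k in [0,0] → satisfied.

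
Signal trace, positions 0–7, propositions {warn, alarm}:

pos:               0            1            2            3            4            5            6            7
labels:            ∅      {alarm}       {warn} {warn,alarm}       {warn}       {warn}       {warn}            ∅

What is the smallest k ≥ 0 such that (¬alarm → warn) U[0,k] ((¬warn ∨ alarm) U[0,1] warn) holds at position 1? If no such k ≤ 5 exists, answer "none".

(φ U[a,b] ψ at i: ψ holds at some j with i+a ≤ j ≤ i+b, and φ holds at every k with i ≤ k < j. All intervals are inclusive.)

Need earliest j ≥ 1 with ((¬warn ∨ alarm) U[0,1] warn), and (¬alarm → warn) at every k in [1,j-1].
  j=1: rhs holds (empty prefix). k = 0.

0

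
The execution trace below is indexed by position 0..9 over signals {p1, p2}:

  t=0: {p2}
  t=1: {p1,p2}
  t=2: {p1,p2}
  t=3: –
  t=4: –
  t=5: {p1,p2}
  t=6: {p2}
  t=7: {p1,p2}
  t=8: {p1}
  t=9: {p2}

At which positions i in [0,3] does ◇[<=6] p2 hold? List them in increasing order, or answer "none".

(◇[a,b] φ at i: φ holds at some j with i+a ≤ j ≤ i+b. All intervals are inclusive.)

Evaluate at each i in [0,3]:
  i=0: ✓ (witness j=0)
  i=1: ✓ (witness j=1)
  i=2: ✓ (witness j=2)
  i=3: ✓ (witness j=5)

0, 1, 2, 3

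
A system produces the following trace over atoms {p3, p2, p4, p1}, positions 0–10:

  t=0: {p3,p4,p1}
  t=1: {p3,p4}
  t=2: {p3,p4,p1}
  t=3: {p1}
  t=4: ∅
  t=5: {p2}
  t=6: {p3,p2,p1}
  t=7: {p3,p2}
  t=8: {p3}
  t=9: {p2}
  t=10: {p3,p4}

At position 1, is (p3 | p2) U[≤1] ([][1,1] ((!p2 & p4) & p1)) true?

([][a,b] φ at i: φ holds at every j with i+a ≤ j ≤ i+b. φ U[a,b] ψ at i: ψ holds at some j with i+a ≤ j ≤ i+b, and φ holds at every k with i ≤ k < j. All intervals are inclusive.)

Yes

Need some j in [1,2] with [][1,1] ((!p2 & p4) & p1), and (p3 | p2) at every k in [1,j-1].
  j=1: [][1,1] ((!p2 & p4) & p1) holds; no prefix to check → satisfied.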